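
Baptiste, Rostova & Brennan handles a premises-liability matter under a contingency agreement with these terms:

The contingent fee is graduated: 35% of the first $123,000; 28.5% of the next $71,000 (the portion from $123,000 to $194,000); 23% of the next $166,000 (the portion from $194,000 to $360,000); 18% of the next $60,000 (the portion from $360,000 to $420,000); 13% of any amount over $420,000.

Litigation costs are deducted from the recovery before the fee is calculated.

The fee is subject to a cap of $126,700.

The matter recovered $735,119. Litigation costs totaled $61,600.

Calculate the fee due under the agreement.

Fee base (net of costs): $735,119 − $61,600 = $673,519
First $123,000 at 35% = $43,050.00
Next $71,000 at 28.5% = $20,235.00
Next $166,000 at 23% = $38,180.00
Next $60,000 at 18% = $10,800.00
Remaining $253,519 at 13% = $32,957.47
Fee: $43,050.00 + $20,235.00 + $38,180.00 + $10,800.00 + $32,957.47 = $145,222.47
$145,222.47 exceeds the $126,700 cap, so the fee is capped at $126,700.00.

$126,700.00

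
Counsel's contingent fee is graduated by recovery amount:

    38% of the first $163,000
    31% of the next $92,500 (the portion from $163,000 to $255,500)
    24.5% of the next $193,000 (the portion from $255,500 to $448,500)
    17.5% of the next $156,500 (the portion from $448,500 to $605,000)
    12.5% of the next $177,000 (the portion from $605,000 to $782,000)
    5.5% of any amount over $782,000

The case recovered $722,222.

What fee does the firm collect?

$179,940.25

First $163,000 at 38% = $61,940.00
Next $92,500 at 31% = $28,675.00
Next $193,000 at 24.5% = $47,285.00
Next $156,500 at 17.5% = $27,387.50
Remaining $117,222 at 12.5% = $14,652.75
Fee: $61,940.00 + $28,675.00 + $47,285.00 + $27,387.50 + $14,652.75 = $179,940.25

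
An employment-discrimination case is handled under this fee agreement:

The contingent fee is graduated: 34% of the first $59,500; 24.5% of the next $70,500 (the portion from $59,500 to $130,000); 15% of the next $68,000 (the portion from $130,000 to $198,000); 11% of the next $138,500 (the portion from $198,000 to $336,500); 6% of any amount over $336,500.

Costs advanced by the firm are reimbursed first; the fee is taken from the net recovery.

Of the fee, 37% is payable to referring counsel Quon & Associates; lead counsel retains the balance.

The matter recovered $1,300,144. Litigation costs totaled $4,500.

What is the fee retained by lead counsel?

$75,906.27

Fee base (net of costs): $1,300,144 − $4,500 = $1,295,644
First $59,500 at 34% = $20,230.00
Next $70,500 at 24.5% = $17,272.50
Next $68,000 at 15% = $10,200.00
Next $138,500 at 11% = $15,235.00
Remaining $959,144 at 6% = $57,548.64
Fee: $20,230.00 + $17,272.50 + $10,200.00 + $15,235.00 + $57,548.64 = $120,486.14
Referral share: 37% of $120,486.14 = $44,579.87; lead counsel retains $120,486.14 − $44,579.87 = $75,906.27.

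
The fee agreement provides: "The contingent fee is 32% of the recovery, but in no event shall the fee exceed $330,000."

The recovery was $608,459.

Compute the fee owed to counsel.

32% of $608,459 = $194,706.88
That is under the $330,000 cap.

$194,706.88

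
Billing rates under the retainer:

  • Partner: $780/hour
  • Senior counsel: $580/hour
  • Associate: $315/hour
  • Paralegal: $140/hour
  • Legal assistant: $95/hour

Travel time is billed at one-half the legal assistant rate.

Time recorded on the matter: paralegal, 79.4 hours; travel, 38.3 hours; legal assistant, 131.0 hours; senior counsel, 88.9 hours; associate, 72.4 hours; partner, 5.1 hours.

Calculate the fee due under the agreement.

$103,726.25

Partner: 5.1 × $780 = $3,978.00
Senior counsel: 88.9 × $580 = $51,562.00
Associate: 72.4 × $315 = $22,806.00
Paralegal: 79.4 × $140 = $11,116.00
Legal assistant: 131.0 × $95 = $12,445.00
Subtotal: $3,978.00 + $51,562.00 + $22,806.00 + $11,116.00 + $12,445.00 = $101,907.00
Travel: 38.3 × ($95 ÷ 2) = 38.3 × $47.50 = $1,819.25
Total: $101,907.00 + $1,819.25 = $103,726.25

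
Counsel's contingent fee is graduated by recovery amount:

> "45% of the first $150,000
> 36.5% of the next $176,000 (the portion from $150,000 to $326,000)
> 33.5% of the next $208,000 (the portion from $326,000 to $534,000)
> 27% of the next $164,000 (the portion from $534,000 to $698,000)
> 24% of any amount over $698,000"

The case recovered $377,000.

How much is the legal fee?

First $150,000 at 45% = $67,500.00
Next $176,000 at 36.5% = $64,240.00
Remaining $51,000 at 33.5% = $17,085.00
Fee: $67,500.00 + $64,240.00 + $17,085.00 = $148,825.00

$148,825.00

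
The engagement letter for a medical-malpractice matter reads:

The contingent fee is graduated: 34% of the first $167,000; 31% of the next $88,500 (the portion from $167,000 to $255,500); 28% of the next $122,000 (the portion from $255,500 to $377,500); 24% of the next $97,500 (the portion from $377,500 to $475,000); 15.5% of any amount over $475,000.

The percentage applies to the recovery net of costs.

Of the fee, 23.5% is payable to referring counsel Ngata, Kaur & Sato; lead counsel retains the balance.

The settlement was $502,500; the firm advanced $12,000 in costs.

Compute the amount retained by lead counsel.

Fee base (net of costs): $502,500 − $12,000 = $490,500
First $167,000 at 34% = $56,780.00
Next $88,500 at 31% = $27,435.00
Next $122,000 at 28% = $34,160.00
Next $97,500 at 24% = $23,400.00
Remaining $15,500 at 15.5% = $2,402.50
Fee: $56,780.00 + $27,435.00 + $34,160.00 + $23,400.00 + $2,402.50 = $144,177.50
Referral share: 23.5% of $144,177.50 = $33,881.71; lead counsel retains $144,177.50 − $33,881.71 = $110,295.79.

$110,295.79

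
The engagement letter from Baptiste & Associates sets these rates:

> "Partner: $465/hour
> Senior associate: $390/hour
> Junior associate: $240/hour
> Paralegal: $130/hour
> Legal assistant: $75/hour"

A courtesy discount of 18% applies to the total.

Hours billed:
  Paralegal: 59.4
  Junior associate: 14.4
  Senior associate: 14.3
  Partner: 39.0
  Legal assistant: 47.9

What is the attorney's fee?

$31,555.65

Partner: 39.0 × $465 = $18,135.00
Senior associate: 14.3 × $390 = $5,577.00
Junior associate: 14.4 × $240 = $3,456.00
Paralegal: 59.4 × $130 = $7,722.00
Legal assistant: 47.9 × $75 = $3,592.50
Subtotal: $38,482.50
Less 18% discount: −$6,926.85
Total: $38,482.50 − $6,926.85 = $31,555.65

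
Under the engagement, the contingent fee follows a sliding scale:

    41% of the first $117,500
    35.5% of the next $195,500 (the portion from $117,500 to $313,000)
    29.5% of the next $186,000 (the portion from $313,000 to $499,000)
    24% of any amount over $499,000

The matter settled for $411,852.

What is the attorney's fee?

$146,738.84

First $117,500 at 41% = $48,175.00
Next $195,500 at 35.5% = $69,402.50
Remaining $98,852 at 29.5% = $29,161.34
Fee: $48,175.00 + $69,402.50 + $29,161.34 = $146,738.84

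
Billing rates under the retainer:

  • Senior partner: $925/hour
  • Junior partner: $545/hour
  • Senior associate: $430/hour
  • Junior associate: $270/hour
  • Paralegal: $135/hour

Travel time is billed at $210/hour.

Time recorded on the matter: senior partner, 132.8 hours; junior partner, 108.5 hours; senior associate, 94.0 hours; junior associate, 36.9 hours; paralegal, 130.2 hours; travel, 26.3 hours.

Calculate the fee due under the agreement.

$255,455.50

Senior partner: 132.8 × $925 = $122,840.00
Junior partner: 108.5 × $545 = $59,132.50
Senior associate: 94.0 × $430 = $40,420.00
Junior associate: 36.9 × $270 = $9,963.00
Paralegal: 130.2 × $135 = $17,577.00
Subtotal: $122,840.00 + $59,132.50 + $40,420.00 + $9,963.00 + $17,577.00 = $249,932.50
Travel: 26.3 × $210 = $5,523.00
Total: $249,932.50 + $5,523.00 = $255,455.50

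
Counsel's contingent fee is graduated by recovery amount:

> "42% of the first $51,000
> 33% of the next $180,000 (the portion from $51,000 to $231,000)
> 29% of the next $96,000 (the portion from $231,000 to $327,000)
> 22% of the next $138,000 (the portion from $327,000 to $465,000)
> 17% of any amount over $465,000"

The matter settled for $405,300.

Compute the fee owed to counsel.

$125,886.00

First $51,000 at 42% = $21,420.00
Next $180,000 at 33% = $59,400.00
Next $96,000 at 29% = $27,840.00
Remaining $78,300 at 22% = $17,226.00
Fee: $21,420.00 + $59,400.00 + $27,840.00 + $17,226.00 = $125,886.00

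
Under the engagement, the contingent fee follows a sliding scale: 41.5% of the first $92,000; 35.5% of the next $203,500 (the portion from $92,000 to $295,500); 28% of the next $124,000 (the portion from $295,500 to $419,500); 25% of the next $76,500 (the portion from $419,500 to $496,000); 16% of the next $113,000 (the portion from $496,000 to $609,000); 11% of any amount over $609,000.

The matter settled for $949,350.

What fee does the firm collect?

First $92,000 at 41.5% = $38,180.00
Next $203,500 at 35.5% = $72,242.50
Next $124,000 at 28% = $34,720.00
Next $76,500 at 25% = $19,125.00
Next $113,000 at 16% = $18,080.00
Remaining $340,350 at 11% = $37,438.50
Fee: $38,180.00 + $72,242.50 + $34,720.00 + $19,125.00 + $18,080.00 + $37,438.50 = $219,786.00

$219,786.00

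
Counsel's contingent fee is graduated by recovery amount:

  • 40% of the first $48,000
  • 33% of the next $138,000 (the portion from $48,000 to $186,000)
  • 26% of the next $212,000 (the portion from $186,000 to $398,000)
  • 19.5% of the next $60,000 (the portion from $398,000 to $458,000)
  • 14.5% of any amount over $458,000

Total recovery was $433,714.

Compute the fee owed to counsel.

First $48,000 at 40% = $19,200.00
Next $138,000 at 33% = $45,540.00
Next $212,000 at 26% = $55,120.00
Remaining $35,714 at 19.5% = $6,964.23
Fee: $19,200.00 + $45,540.00 + $55,120.00 + $6,964.23 = $126,824.23

$126,824.23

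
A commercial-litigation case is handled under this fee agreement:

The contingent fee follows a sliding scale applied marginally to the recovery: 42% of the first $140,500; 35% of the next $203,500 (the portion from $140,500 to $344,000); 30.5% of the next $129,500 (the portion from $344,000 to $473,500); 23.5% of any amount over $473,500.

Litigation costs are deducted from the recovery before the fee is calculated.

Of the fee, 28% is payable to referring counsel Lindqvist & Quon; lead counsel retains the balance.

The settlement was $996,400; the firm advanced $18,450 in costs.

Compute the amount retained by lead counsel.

Fee base (net of costs): $996,400 − $18,450 = $977,950
First $140,500 at 42% = $59,010.00
Next $203,500 at 35% = $71,225.00
Next $129,500 at 30.5% = $39,497.50
Remaining $504,450 at 23.5% = $118,545.75
Fee: $59,010.00 + $71,225.00 + $39,497.50 + $118,545.75 = $288,278.25
Referral share: 28% of $288,278.25 = $80,717.91; lead counsel retains $288,278.25 − $80,717.91 = $207,560.34.

$207,560.34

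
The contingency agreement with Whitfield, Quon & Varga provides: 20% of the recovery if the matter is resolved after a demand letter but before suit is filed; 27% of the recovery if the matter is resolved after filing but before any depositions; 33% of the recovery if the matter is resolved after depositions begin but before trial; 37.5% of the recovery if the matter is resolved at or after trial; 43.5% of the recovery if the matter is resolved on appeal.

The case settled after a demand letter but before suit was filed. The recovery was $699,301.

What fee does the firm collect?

The matter settled after a demand letter but before suit was filed, so the 20% rate applies.
$699,301 × 20% = $139,860.20

$139,860.20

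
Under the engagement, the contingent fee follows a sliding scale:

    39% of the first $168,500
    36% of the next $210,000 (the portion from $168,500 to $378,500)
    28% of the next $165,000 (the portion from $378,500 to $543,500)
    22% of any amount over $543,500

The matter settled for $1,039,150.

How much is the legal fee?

First $168,500 at 39% = $65,715.00
Next $210,000 at 36% = $75,600.00
Next $165,000 at 28% = $46,200.00
Remaining $495,650 at 22% = $109,043.00
Fee: $65,715.00 + $75,600.00 + $46,200.00 + $109,043.00 = $296,558.00

$296,558.00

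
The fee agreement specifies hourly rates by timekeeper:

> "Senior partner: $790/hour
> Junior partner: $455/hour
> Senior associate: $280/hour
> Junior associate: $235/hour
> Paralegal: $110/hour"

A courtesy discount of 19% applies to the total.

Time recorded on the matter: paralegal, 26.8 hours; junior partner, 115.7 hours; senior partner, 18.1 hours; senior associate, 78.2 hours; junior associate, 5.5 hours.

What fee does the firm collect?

$75,393.99

Senior partner: 18.1 × $790 = $14,299.00
Junior partner: 115.7 × $455 = $52,643.50
Senior associate: 78.2 × $280 = $21,896.00
Junior associate: 5.5 × $235 = $1,292.50
Paralegal: 26.8 × $110 = $2,948.00
Subtotal: $93,079.00
Less 19% discount: −$17,685.01
Total: $93,079.00 − $17,685.01 = $75,393.99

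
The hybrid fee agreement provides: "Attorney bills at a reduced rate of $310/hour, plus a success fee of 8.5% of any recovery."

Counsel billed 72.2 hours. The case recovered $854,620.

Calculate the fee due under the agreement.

Hourly: 72.2 × $310 = $22,382.00
Success fee: 8.5% of $854,620 = $72,642.70
Total: $22,382.00 + $72,642.70 = $95,024.70

$95,024.70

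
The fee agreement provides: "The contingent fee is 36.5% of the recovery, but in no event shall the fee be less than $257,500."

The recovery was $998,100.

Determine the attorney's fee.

$364,306.50

36.5% of $998,100 = $364,306.50
That exceeds the $257,500 minimum.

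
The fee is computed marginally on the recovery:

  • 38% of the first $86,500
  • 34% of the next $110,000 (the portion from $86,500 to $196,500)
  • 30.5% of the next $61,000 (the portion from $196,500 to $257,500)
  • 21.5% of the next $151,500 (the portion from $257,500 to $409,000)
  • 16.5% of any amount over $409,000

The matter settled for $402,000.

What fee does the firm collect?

$119,942.50

First $86,500 at 38% = $32,870.00
Next $110,000 at 34% = $37,400.00
Next $61,000 at 30.5% = $18,605.00
Remaining $144,500 at 21.5% = $31,067.50
Fee: $32,870.00 + $37,400.00 + $18,605.00 + $31,067.50 = $119,942.50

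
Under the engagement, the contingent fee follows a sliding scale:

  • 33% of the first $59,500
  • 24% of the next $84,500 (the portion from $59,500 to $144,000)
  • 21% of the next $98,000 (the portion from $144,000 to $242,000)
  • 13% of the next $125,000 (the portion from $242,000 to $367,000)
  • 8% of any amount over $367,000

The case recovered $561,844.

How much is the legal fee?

First $59,500 at 33% = $19,635.00
Next $84,500 at 24% = $20,280.00
Next $98,000 at 21% = $20,580.00
Next $125,000 at 13% = $16,250.00
Remaining $194,844 at 8% = $15,587.52
Fee: $19,635.00 + $20,280.00 + $20,580.00 + $16,250.00 + $15,587.52 = $92,332.52

$92,332.52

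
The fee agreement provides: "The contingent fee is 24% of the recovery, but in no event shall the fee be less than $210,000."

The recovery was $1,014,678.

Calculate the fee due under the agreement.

24% of $1,014,678 = $243,522.72
That exceeds the $210,000 minimum.

$243,522.72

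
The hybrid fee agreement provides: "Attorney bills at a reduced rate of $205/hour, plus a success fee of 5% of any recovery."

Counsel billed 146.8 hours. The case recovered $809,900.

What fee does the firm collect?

Hourly: 146.8 × $205 = $30,094.00
Success fee: 5% of $809,900 = $40,495.00
Total: $30,094.00 + $40,495.00 = $70,589.00

$70,589.00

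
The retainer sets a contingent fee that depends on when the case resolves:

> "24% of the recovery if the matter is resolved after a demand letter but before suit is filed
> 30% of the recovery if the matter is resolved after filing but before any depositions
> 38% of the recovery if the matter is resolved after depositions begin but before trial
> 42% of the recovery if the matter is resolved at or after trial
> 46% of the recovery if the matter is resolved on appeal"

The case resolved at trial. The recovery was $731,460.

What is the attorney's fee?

$307,213.20

The matter resolved at trial, so the 42% rate applies.
$731,460 × 42% = $307,213.20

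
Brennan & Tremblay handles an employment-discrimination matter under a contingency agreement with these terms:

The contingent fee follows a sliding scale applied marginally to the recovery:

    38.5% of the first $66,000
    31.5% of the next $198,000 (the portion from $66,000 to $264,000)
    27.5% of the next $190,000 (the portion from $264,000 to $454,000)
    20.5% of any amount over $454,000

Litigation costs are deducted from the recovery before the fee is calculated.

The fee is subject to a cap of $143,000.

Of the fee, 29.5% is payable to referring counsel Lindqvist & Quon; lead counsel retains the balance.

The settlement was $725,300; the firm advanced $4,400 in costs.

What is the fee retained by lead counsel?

$100,815.00

Fee base (net of costs): $725,300 − $4,400 = $720,900
First $66,000 at 38.5% = $25,410.00
Next $198,000 at 31.5% = $62,370.00
Next $190,000 at 27.5% = $52,250.00
Remaining $266,900 at 20.5% = $54,714.50
Fee: $25,410.00 + $62,370.00 + $52,250.00 + $54,714.50 = $194,744.50
$194,744.50 exceeds the $143,000 cap, so the fee is capped at $143,000.00.
Referral share: 29.5% of $143,000.00 = $42,185.00; lead counsel retains $143,000.00 − $42,185.00 = $100,815.00.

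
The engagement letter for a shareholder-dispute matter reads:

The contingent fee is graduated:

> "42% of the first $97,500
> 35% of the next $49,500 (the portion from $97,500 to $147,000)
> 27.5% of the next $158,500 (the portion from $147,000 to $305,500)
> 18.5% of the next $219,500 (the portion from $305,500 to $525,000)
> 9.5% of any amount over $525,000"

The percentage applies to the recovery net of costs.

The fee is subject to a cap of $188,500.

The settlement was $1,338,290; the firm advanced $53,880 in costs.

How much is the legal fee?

Fee base (net of costs): $1,338,290 − $53,880 = $1,284,410
First $97,500 at 42% = $40,950.00
Next $49,500 at 35% = $17,325.00
Next $158,500 at 27.5% = $43,587.50
Next $219,500 at 18.5% = $40,607.50
Remaining $759,410 at 9.5% = $72,143.95
Fee: $40,950.00 + $17,325.00 + $43,587.50 + $40,607.50 + $72,143.95 = $214,613.95
$214,613.95 exceeds the $188,500 cap, so the fee is capped at $188,500.00.

$188,500.00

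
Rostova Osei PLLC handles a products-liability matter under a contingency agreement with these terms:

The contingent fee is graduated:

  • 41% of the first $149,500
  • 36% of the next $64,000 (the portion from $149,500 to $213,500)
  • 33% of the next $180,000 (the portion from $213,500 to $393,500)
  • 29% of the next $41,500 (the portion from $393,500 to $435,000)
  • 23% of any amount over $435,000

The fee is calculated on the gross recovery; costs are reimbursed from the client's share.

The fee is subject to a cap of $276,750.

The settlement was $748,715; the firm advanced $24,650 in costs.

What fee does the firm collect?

$227,924.45

Fee base is the gross recovery, $748,715; costs are reimbursed separately.
First $149,500 at 41% = $61,295.00
Next $64,000 at 36% = $23,040.00
Next $180,000 at 33% = $59,400.00
Next $41,500 at 29% = $12,035.00
Remaining $313,715 at 23% = $72,154.45
Fee: $61,295.00 + $23,040.00 + $59,400.00 + $12,035.00 + $72,154.45 = $227,924.45
$227,924.45 is under the $276,750 cap.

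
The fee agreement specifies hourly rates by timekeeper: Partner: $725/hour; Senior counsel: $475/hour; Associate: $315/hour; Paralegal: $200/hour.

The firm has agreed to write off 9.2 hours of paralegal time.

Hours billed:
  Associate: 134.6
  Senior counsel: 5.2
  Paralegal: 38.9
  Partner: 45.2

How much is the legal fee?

$83,579.00

Partner: 45.2 × $725 = $32,770.00
Senior counsel: 5.2 × $475 = $2,470.00
Associate: 134.6 × $315 = $42,399.00
Paralegal: 38.9 × $200 = $7,780.00
Subtotal: $85,419.00
Write-off: 9.2 × $200 = $1,840.00
Total: $85,419.00 − $1,840.00 = $83,579.00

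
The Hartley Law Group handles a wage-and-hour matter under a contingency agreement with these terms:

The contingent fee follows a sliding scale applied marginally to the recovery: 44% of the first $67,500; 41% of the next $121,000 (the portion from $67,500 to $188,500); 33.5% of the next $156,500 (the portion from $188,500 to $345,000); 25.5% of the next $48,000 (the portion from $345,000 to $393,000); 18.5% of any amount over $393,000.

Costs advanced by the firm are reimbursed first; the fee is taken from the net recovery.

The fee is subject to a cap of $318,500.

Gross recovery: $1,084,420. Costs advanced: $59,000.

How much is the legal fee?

$260,975.20

Fee base (net of costs): $1,084,420 − $59,000 = $1,025,420
First $67,500 at 44% = $29,700.00
Next $121,000 at 41% = $49,610.00
Next $156,500 at 33.5% = $52,427.50
Next $48,000 at 25.5% = $12,240.00
Remaining $632,420 at 18.5% = $116,997.70
Fee: $29,700.00 + $49,610.00 + $52,427.50 + $12,240.00 + $116,997.70 = $260,975.20
$260,975.20 is under the $318,500 cap.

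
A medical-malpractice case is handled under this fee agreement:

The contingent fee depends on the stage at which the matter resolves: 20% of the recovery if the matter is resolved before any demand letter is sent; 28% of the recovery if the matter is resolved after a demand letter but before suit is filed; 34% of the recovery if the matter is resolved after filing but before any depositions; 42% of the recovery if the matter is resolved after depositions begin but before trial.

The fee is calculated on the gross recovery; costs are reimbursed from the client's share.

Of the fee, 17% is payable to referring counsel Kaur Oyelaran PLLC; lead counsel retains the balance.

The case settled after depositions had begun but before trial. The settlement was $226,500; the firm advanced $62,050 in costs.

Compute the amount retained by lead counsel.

Fee base is the gross recovery, $226,500; costs are reimbursed separately.
The matter settled after depositions had begun but before trial, so the 42% rate applies.
$226,500 × 42% = $95,130.00
Referral share: 17% of $95,130.00 = $16,172.10; lead counsel retains $95,130.00 − $16,172.10 = $78,957.90.

$78,957.90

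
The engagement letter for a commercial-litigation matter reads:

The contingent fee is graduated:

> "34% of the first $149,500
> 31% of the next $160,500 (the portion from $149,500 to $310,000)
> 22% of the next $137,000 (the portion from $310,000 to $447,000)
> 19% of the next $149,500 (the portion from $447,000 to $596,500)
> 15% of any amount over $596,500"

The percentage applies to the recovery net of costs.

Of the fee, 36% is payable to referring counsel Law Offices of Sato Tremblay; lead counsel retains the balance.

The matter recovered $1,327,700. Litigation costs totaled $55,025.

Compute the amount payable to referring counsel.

$93,800.25

Fee base (net of costs): $1,327,700 − $55,025 = $1,272,675
First $149,500 at 34% = $50,830.00
Next $160,500 at 31% = $49,755.00
Next $137,000 at 22% = $30,140.00
Next $149,500 at 19% = $28,405.00
Remaining $676,175 at 15% = $101,426.25
Fee: $50,830.00 + $49,755.00 + $30,140.00 + $28,405.00 + $101,426.25 = $260,556.25
Referral share: 36% of $260,556.25 = $93,800.25; lead counsel retains $260,556.25 − $93,800.25 = $166,756.00.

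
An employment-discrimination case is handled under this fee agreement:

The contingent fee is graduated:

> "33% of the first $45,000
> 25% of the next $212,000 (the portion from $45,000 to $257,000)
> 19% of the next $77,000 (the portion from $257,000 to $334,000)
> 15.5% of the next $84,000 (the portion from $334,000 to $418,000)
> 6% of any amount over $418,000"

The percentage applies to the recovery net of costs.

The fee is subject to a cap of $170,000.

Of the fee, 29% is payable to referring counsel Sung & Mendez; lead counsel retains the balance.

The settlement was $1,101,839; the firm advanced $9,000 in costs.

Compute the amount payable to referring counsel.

Fee base (net of costs): $1,101,839 − $9,000 = $1,092,839
First $45,000 at 33% = $14,850.00
Next $212,000 at 25% = $53,000.00
Next $77,000 at 19% = $14,630.00
Next $84,000 at 15.5% = $13,020.00
Remaining $674,839 at 6% = $40,490.34
Fee: $14,850.00 + $53,000.00 + $14,630.00 + $13,020.00 + $40,490.34 = $135,990.34
$135,990.34 is under the $170,000 cap.
Referral share: 29% of $135,990.34 = $39,437.20; lead counsel retains $135,990.34 − $39,437.20 = $96,553.14.

$39,437.20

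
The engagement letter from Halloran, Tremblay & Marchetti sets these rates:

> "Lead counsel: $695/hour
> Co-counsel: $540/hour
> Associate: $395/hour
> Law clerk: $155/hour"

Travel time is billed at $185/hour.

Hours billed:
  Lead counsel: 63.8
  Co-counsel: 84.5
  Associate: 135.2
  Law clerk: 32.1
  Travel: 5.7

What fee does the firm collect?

$149,405.00

Lead counsel: 63.8 × $695 = $44,341.00
Co-counsel: 84.5 × $540 = $45,630.00
Associate: 135.2 × $395 = $53,404.00
Law clerk: 32.1 × $155 = $4,975.50
Subtotal: $44,341.00 + $45,630.00 + $53,404.00 + $4,975.50 = $148,350.50
Travel: 5.7 × $185 = $1,054.50
Total: $148,350.50 + $1,054.50 = $149,405.00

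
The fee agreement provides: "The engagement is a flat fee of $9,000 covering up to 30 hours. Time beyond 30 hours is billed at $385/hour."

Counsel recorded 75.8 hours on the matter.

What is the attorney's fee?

$26,633.00

Flat fee: $9,000.00
Excess hours: 75.8 − 30 = 45.8
Overrun: 45.8 × $385 = $17,633.00
Total: $9,000.00 + $17,633.00 = $26,633.00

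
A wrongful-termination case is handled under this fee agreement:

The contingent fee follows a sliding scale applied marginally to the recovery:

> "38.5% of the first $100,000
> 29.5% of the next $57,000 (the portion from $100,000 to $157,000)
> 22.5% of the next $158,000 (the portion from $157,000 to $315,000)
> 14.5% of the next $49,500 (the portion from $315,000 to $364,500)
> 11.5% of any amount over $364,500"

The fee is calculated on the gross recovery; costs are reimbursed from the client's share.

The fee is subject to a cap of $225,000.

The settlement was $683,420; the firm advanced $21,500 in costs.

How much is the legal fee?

Fee base is the gross recovery, $683,420; costs are reimbursed separately.
First $100,000 at 38.5% = $38,500.00
Next $57,000 at 29.5% = $16,815.00
Next $158,000 at 22.5% = $35,550.00
Next $49,500 at 14.5% = $7,177.50
Remaining $318,920 at 11.5% = $36,675.80
Fee: $38,500.00 + $16,815.00 + $35,550.00 + $7,177.50 + $36,675.80 = $134,718.30
$134,718.30 is under the $225,000 cap.

$134,718.30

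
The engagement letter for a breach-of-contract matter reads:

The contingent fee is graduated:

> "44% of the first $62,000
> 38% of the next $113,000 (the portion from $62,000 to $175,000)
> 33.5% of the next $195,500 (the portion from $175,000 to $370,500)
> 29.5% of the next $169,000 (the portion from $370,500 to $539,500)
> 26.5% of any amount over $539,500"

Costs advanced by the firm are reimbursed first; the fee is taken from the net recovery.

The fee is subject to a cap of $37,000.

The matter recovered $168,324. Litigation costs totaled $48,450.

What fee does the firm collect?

$37,000.00

Fee base (net of costs): $168,324 − $48,450 = $119,874
First $62,000 at 44% = $27,280.00
Remaining $57,874 at 38% = $21,992.12
Fee: $27,280.00 + $21,992.12 = $49,272.12
$49,272.12 exceeds the $37,000 cap, so the fee is capped at $37,000.00.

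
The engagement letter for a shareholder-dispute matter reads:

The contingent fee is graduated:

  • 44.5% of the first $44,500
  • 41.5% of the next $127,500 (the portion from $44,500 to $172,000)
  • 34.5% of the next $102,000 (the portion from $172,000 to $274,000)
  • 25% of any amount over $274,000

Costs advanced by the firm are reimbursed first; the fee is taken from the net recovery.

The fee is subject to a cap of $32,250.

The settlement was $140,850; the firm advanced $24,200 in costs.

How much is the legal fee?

$32,250.00

Fee base (net of costs): $140,850 − $24,200 = $116,650
First $44,500 at 44.5% = $19,802.50
Remaining $72,150 at 41.5% = $29,942.25
Fee: $19,802.50 + $29,942.25 = $49,744.75
$49,744.75 exceeds the $32,250 cap, so the fee is capped at $32,250.00.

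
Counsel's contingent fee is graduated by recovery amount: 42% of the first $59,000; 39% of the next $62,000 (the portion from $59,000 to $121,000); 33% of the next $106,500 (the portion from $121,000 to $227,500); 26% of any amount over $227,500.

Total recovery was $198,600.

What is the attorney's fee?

$74,568.00

First $59,000 at 42% = $24,780.00
Next $62,000 at 39% = $24,180.00
Remaining $77,600 at 33% = $25,608.00
Fee: $24,780.00 + $24,180.00 + $25,608.00 = $74,568.00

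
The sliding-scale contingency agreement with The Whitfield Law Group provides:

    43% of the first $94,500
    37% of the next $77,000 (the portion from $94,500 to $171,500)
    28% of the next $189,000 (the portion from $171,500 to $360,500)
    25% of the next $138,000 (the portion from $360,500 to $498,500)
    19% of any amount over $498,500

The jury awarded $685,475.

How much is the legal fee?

First $94,500 at 43% = $40,635.00
Next $77,000 at 37% = $28,490.00
Next $189,000 at 28% = $52,920.00
Next $138,000 at 25% = $34,500.00
Remaining $186,975 at 19% = $35,525.25
Fee: $40,635.00 + $28,490.00 + $52,920.00 + $34,500.00 + $35,525.25 = $192,070.25

$192,070.25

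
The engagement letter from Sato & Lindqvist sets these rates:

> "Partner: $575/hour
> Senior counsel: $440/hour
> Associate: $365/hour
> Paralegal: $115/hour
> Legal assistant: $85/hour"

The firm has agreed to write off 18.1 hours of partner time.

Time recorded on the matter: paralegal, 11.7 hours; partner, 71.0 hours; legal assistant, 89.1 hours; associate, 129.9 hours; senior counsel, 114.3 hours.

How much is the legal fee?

$137,042.00

Partner: 71.0 × $575 = $40,825.00
Senior counsel: 114.3 × $440 = $50,292.00
Associate: 129.9 × $365 = $47,413.50
Paralegal: 11.7 × $115 = $1,345.50
Legal assistant: 89.1 × $85 = $7,573.50
Subtotal: $147,449.50
Write-off: 18.1 × $575 = $10,407.50
Total: $147,449.50 − $10,407.50 = $137,042.00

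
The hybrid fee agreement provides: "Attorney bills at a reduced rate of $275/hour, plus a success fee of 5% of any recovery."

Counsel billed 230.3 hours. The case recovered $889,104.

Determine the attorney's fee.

Hourly: 230.3 × $275 = $63,332.50
Success fee: 5% of $889,104 = $44,455.20
Total: $63,332.50 + $44,455.20 = $107,787.70

$107,787.70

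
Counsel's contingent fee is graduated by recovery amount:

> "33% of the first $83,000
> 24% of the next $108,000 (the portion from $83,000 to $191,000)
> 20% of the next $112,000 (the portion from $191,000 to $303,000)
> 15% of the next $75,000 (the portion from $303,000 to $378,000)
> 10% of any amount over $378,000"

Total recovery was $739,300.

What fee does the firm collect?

First $83,000 at 33% = $27,390.00
Next $108,000 at 24% = $25,920.00
Next $112,000 at 20% = $22,400.00
Next $75,000 at 15% = $11,250.00
Remaining $361,300 at 10% = $36,130.00
Fee: $27,390.00 + $25,920.00 + $22,400.00 + $11,250.00 + $36,130.00 = $123,090.00

$123,090.00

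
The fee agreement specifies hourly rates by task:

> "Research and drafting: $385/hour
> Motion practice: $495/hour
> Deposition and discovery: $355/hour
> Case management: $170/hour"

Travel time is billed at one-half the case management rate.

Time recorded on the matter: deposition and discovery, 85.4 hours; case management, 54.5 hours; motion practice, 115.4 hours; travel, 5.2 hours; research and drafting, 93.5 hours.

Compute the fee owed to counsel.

$133,144.50

Research and drafting: 93.5 × $385 = $35,997.50
Motion practice: 115.4 × $495 = $57,123.00
Deposition and discovery: 85.4 × $355 = $30,317.00
Case management: 54.5 × $170 = $9,265.00
Subtotal: $35,997.50 + $57,123.00 + $30,317.00 + $9,265.00 = $132,702.50
Travel: 5.2 × ($170 ÷ 2) = 5.2 × $85.00 = $442.00
Total: $132,702.50 + $442.00 = $133,144.50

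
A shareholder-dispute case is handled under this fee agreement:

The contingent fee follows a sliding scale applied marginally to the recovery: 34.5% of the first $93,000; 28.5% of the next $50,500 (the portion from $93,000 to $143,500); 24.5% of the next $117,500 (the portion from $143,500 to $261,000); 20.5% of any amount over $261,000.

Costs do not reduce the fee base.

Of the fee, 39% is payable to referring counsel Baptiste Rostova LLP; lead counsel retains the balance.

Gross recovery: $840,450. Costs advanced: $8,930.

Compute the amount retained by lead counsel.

$118,371.87

Fee base is the gross recovery, $840,450; costs are reimbursed separately.
First $93,000 at 34.5% = $32,085.00
Next $50,500 at 28.5% = $14,392.50
Next $117,500 at 24.5% = $28,787.50
Remaining $579,450 at 20.5% = $118,787.25
Fee: $32,085.00 + $14,392.50 + $28,787.50 + $118,787.25 = $194,052.25
Referral share: 39% of $194,052.25 = $75,680.38; lead counsel retains $194,052.25 − $75,680.38 = $118,371.87.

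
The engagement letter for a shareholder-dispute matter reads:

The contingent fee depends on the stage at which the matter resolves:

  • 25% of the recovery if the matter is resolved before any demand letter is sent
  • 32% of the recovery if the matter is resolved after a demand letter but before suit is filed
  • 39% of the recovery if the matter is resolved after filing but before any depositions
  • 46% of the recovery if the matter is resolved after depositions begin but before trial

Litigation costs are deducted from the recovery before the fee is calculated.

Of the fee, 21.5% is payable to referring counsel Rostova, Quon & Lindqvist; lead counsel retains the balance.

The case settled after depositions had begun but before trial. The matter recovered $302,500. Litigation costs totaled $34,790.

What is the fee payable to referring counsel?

$26,476.52

Fee base (net of costs): $302,500 − $34,790 = $267,710
The matter settled after depositions had begun but before trial, so the 46% rate applies.
$267,710 × 46% = $123,146.60
Referral share: 21.5% of $123,146.60 = $26,476.52; lead counsel retains $123,146.60 − $26,476.52 = $96,670.08.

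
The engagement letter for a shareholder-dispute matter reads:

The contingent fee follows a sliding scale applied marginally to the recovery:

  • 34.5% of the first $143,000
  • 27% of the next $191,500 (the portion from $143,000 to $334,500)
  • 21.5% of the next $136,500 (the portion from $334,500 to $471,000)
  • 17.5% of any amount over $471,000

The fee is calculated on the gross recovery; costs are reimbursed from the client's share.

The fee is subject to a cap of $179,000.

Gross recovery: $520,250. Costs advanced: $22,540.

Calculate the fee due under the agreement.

$139,006.25

Fee base is the gross recovery, $520,250; costs are reimbursed separately.
First $143,000 at 34.5% = $49,335.00
Next $191,500 at 27% = $51,705.00
Next $136,500 at 21.5% = $29,347.50
Remaining $49,250 at 17.5% = $8,618.75
Fee: $49,335.00 + $51,705.00 + $29,347.50 + $8,618.75 = $139,006.25
$139,006.25 is under the $179,000 cap.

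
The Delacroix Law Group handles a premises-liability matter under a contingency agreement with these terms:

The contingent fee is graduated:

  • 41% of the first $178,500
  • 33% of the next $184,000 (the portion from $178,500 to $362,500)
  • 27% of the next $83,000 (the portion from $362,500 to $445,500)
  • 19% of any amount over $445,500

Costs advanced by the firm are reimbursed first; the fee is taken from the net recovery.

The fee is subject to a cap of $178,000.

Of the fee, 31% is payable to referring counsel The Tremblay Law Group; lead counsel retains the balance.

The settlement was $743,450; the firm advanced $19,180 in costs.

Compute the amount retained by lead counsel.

Fee base (net of costs): $743,450 − $19,180 = $724,270
First $178,500 at 41% = $73,185.00
Next $184,000 at 33% = $60,720.00
Next $83,000 at 27% = $22,410.00
Remaining $278,770 at 19% = $52,966.30
Fee: $73,185.00 + $60,720.00 + $22,410.00 + $52,966.30 = $209,281.30
$209,281.30 exceeds the $178,000 cap, so the fee is capped at $178,000.00.
Referral share: 31% of $178,000.00 = $55,180.00; lead counsel retains $178,000.00 − $55,180.00 = $122,820.00.

$122,820.00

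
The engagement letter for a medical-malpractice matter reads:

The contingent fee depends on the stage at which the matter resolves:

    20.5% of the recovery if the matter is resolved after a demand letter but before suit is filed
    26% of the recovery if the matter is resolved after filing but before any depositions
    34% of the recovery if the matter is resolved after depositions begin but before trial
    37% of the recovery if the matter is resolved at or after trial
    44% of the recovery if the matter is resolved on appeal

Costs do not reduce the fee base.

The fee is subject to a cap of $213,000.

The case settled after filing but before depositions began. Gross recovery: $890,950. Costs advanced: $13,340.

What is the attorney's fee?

$213,000.00

Fee base is the gross recovery, $890,950; costs are reimbursed separately.
The matter settled after filing but before depositions began, so the 26% rate applies.
$890,950 × 26% = $231,647.00
$231,647.00 exceeds the $213,000 cap, so the fee is capped at $213,000.00.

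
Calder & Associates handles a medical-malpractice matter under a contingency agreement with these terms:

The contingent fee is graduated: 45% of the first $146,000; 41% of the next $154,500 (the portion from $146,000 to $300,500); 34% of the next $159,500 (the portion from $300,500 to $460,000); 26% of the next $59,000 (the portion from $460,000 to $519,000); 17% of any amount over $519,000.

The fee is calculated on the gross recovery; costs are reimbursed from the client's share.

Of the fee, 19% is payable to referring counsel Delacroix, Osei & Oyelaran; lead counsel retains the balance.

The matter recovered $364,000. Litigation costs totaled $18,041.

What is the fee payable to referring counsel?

$28,620.65

Fee base is the gross recovery, $364,000; costs are reimbursed separately.
First $146,000 at 45% = $65,700.00
Next $154,500 at 41% = $63,345.00
Remaining $63,500 at 34% = $21,590.00
Fee: $65,700.00 + $63,345.00 + $21,590.00 = $150,635.00
Referral share: 19% of $150,635.00 = $28,620.65; lead counsel retains $150,635.00 − $28,620.65 = $122,014.35.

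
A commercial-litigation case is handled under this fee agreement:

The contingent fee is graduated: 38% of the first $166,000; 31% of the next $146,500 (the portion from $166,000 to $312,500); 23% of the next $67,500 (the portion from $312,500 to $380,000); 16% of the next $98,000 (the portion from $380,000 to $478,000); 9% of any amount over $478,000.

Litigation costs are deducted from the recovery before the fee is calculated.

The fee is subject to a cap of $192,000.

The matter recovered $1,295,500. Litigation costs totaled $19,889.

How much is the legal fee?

Fee base (net of costs): $1,295,500 − $19,889 = $1,275,611
First $166,000 at 38% = $63,080.00
Next $146,500 at 31% = $45,415.00
Next $67,500 at 23% = $15,525.00
Next $98,000 at 16% = $15,680.00
Remaining $797,611 at 9% = $71,784.99
Fee: $63,080.00 + $45,415.00 + $15,525.00 + $15,680.00 + $71,784.99 = $211,484.99
$211,484.99 exceeds the $192,000 cap, so the fee is capped at $192,000.00.

$192,000.00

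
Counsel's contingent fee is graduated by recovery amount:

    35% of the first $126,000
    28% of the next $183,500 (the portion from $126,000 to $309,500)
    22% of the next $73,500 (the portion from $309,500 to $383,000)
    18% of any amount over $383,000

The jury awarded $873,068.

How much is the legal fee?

$199,862.24

First $126,000 at 35% = $44,100.00
Next $183,500 at 28% = $51,380.00
Next $73,500 at 22% = $16,170.00
Remaining $490,068 at 18% = $88,212.24
Fee: $44,100.00 + $51,380.00 + $16,170.00 + $88,212.24 = $199,862.24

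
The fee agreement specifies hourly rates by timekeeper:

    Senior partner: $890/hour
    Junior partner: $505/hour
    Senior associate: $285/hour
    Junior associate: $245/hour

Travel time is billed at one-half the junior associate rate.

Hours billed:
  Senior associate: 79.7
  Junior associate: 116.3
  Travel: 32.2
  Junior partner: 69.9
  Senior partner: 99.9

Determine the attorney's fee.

Senior partner: 99.9 × $890 = $88,911.00
Junior partner: 69.9 × $505 = $35,299.50
Senior associate: 79.7 × $285 = $22,714.50
Junior associate: 116.3 × $245 = $28,493.50
Subtotal: $88,911.00 + $35,299.50 + $22,714.50 + $28,493.50 = $175,418.50
Travel: 32.2 × ($245 ÷ 2) = 32.2 × $122.50 = $3,944.50
Total: $175,418.50 + $3,944.50 = $179,363.00

$179,363.00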